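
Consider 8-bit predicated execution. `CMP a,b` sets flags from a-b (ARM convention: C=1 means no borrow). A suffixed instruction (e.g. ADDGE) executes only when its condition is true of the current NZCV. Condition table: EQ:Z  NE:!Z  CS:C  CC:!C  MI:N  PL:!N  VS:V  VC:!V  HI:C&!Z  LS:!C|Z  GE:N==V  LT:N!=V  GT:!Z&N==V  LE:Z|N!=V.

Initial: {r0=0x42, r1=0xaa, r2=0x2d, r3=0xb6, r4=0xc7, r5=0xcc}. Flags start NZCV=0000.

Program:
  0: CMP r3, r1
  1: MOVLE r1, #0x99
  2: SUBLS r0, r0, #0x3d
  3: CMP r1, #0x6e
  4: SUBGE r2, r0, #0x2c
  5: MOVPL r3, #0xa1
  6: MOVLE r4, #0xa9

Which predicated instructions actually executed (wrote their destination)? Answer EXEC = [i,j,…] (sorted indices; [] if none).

[0] flags=0010 → (cmp)
[1] flags=0010 LE?F → skip
[2] flags=0010 LS?F → skip
[3] flags=0011 → (cmp)
[4] flags=0011 GE?F → skip
[5] flags=0011 PL?T → r3=0xa1
[6] flags=0011 LE?T → r4=0xa9

EXEC = [5,6]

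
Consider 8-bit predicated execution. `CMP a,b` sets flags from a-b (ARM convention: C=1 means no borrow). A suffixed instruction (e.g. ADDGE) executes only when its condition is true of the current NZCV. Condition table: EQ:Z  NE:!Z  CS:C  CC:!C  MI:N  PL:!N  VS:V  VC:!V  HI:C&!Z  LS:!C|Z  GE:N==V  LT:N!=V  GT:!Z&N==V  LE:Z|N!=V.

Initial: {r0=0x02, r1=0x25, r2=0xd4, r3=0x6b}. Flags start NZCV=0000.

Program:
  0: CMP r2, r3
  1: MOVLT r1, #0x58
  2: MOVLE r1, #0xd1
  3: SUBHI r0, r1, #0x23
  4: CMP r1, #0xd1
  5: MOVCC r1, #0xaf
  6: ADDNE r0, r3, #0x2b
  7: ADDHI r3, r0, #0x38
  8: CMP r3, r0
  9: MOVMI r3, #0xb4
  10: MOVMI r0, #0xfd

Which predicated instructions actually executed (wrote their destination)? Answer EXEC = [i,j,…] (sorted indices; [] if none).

[0] flags=0011 → (cmp)
[1] flags=0011 LT?T → r1=0x58
[2] flags=0011 LE?T → r1=0xd1
[3] flags=0011 HI?T → r0=0xae
[4] flags=0110 → (cmp)
[5] flags=0110 CC?F → skip
[6] flags=0110 NE?F → skip
[7] flags=0110 HI?F → skip
[8] flags=1001 → (cmp)
[9] flags=1001 MI?T → r3=0xb4
[10] flags=1001 MI?T → r0=0xfd

EXEC = [1,2,3,9,10]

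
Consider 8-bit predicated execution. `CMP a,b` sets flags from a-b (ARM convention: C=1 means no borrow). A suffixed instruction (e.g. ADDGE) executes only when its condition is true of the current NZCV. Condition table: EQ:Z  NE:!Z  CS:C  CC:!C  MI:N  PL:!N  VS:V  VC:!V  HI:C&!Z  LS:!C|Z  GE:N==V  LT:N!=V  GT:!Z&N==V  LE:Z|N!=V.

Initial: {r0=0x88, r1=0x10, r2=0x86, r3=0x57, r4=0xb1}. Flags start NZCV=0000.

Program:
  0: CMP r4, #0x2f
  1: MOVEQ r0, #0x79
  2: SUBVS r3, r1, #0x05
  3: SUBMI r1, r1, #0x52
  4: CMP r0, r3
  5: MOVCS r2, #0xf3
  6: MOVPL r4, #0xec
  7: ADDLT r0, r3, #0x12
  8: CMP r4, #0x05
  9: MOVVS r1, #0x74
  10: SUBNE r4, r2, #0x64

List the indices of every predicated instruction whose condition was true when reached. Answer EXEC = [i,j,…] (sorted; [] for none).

EXEC = [3,5,6,7,10]

0: ✓ CMP  NZCV=1010
1: · MOVEQ
2: · SUBVS
3: ✓ SUBMI  r1←0xbe
4: ✓ CMP  NZCV=0011
5: ✓ MOVCS  r2←0xf3
6: ✓ MOVPL  r4←0xec
7: ✓ ADDLT  r0←0x69
8: ✓ CMP  NZCV=1010
9: · MOVVS
10: ✓ SUBNE  r4←0x8f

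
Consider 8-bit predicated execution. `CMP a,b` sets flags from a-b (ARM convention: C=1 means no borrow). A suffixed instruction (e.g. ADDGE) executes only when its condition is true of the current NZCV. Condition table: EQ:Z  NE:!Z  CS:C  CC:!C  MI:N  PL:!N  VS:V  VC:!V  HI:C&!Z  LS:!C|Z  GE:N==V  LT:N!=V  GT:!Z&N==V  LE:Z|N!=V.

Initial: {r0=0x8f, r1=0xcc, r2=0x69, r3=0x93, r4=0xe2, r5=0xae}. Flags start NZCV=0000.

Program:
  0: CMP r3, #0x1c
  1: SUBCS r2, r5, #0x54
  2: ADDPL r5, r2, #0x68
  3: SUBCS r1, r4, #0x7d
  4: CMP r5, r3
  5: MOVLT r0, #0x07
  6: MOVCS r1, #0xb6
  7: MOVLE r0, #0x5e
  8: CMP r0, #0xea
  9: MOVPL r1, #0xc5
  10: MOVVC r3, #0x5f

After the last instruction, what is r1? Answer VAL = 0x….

VAL = 0xb6

0: ✓ CMP  NZCV=0011
1: ✓ SUBCS  r2←0x5a
2: ✓ ADDPL  r5←0xc2
3: ✓ SUBCS  r1←0x65
4: ✓ CMP  NZCV=0010
5: · MOVLT
6: ✓ MOVCS  r1←0xb6
7: · MOVLE
8: ✓ CMP  NZCV=1000
9: · MOVPL
10: ✓ MOVVC  r3←0x5f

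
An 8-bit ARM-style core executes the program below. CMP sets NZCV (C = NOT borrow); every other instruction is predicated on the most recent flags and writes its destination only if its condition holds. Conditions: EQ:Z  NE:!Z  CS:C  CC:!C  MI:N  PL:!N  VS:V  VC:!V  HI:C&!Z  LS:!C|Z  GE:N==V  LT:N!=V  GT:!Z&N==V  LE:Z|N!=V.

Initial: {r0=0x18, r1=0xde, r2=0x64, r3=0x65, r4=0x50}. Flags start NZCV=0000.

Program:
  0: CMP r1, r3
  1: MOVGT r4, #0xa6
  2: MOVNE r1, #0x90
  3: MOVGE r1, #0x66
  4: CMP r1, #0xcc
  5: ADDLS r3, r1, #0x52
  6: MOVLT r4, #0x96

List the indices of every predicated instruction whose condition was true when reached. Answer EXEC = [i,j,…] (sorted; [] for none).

EXEC = [2,5,6]

[0] flags=0011 → (cmp)
[1] flags=0011 GT?F → skip
[2] flags=0011 NE?T → r1=0x90
[3] flags=0011 GE?F → skip
[4] flags=1000 → (cmp)
[5] flags=1000 LS?T → r3=0xe2
[6] flags=1000 LT?T → r4=0x96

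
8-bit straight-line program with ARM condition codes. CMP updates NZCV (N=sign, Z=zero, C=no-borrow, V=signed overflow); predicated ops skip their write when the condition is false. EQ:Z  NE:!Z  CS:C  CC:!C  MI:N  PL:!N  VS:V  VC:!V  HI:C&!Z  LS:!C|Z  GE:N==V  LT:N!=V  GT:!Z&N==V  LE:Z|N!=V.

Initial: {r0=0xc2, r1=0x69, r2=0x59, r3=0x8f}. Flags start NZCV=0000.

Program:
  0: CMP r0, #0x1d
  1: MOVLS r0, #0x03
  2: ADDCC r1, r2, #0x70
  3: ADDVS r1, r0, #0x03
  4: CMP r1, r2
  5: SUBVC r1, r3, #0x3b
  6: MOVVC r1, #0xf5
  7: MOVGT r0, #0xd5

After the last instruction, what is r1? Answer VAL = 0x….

[0] flags=1010 → (cmp)
[1] flags=1010 LS?F → skip
[2] flags=1010 CC?F → skip
[3] flags=1010 VS?F → skip
[4] flags=0010 → (cmp)
[5] flags=0010 VC?T → r1=0x54
[6] flags=0010 VC?T → r1=0xf5
[7] flags=0010 GT?T → r0=0xd5

VAL = 0xf5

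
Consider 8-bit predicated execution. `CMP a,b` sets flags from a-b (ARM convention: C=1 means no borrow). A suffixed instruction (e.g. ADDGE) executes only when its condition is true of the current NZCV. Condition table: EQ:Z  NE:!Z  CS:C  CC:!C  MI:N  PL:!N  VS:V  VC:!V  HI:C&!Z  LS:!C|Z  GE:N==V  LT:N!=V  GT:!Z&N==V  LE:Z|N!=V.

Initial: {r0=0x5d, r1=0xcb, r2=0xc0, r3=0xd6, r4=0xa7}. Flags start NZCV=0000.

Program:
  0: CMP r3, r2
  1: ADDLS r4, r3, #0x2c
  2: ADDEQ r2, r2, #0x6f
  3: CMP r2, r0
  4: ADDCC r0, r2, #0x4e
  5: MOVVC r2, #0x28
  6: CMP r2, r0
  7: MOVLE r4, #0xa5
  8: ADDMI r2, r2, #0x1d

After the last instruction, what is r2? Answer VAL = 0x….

[0] flags=0010 → (cmp)
[1] flags=0010 LS?F → skip
[2] flags=0010 EQ?F → skip
[3] flags=0011 → (cmp)
[4] flags=0011 CC?F → skip
[5] flags=0011 VC?F → skip
[6] flags=0011 → (cmp)
[7] flags=0011 LE?T → r4=0xa5
[8] flags=0011 MI?F → skip

VAL = 0xc0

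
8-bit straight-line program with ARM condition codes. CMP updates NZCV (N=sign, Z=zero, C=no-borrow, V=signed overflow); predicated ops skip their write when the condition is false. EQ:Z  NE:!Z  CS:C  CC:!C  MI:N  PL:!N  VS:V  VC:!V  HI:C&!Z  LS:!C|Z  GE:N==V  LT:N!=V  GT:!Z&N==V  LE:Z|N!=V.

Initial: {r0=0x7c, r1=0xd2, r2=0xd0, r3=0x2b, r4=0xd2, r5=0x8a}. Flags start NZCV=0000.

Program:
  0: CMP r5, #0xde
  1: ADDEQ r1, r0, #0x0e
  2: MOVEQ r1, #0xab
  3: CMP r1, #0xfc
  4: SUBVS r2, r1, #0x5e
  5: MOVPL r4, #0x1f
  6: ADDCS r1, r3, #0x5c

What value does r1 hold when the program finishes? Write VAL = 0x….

0: ✓ CMP  NZCV=1000
1: · ADDEQ
2: · MOVEQ
3: ✓ CMP  NZCV=1000
4: · SUBVS
5: · MOVPL
6: · ADDCS

VAL = 0xd2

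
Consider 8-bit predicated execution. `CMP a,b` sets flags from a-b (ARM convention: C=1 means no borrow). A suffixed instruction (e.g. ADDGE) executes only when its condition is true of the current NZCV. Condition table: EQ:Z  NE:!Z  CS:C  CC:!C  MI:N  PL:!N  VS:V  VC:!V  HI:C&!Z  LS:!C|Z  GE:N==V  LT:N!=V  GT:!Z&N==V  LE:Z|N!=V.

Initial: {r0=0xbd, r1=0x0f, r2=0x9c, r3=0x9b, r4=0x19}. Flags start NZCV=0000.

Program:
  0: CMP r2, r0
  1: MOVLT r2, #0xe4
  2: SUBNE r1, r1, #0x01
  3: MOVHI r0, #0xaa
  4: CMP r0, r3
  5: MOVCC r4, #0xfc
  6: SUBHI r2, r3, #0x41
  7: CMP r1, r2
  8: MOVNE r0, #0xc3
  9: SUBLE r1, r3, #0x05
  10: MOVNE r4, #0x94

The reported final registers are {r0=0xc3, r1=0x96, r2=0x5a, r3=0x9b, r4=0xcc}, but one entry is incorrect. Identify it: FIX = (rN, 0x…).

FIX = (r4, 0x94)

0: ✓ CMP  NZCV=1000
1: ✓ MOVLT  r2←0xe4
2: ✓ SUBNE  r1←0x0e
3: · MOVHI
4: ✓ CMP  NZCV=0010
5: · MOVCC
6: ✓ SUBHI  r2←0x5a
7: ✓ CMP  NZCV=1000
8: ✓ MOVNE  r0←0xc3
9: ✓ SUBLE  r1←0x96
10: ✓ MOVNE  r4←0x94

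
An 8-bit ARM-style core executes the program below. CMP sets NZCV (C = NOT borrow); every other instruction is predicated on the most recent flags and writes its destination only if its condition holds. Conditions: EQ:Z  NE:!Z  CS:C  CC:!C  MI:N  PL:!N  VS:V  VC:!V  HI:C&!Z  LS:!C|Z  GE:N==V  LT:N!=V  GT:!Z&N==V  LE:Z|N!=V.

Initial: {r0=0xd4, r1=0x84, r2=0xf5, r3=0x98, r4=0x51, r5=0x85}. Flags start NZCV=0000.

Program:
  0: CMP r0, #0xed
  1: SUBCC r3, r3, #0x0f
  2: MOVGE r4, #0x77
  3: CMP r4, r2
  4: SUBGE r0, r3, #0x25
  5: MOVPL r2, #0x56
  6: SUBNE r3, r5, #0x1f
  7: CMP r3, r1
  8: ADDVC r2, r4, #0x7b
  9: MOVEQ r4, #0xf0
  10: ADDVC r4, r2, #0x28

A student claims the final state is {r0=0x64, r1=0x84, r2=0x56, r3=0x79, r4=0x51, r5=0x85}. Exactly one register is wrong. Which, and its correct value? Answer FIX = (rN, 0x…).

FIX = (r3, 0x66)

0: ✓ CMP  NZCV=1000
1: ✓ SUBCC  r3←0x89
2: · MOVGE
3: ✓ CMP  NZCV=0000
4: ✓ SUBGE  r0←0x64
5: ✓ MOVPL  r2←0x56
6: ✓ SUBNE  r3←0x66
7: ✓ CMP  NZCV=1001
8: · ADDVC
9: · MOVEQ
10: · ADDVC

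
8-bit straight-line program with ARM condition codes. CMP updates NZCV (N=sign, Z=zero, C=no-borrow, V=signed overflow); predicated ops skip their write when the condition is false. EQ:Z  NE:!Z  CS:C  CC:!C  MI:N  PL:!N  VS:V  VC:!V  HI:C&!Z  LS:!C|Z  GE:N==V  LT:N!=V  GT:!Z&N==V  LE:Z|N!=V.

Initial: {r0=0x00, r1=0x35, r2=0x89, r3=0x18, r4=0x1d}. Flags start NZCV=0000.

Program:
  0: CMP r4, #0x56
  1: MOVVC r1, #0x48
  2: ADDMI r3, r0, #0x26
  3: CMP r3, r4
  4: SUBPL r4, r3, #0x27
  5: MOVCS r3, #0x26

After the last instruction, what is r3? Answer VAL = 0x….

[0] flags=1000 → (cmp)
[1] flags=1000 VC?T → r1=0x48
[2] flags=1000 MI?T → r3=0x26
[3] flags=0010 → (cmp)
[4] flags=0010 PL?T → r4=0xff
[5] flags=0010 CS?T → r3=0x26

VAL = 0x26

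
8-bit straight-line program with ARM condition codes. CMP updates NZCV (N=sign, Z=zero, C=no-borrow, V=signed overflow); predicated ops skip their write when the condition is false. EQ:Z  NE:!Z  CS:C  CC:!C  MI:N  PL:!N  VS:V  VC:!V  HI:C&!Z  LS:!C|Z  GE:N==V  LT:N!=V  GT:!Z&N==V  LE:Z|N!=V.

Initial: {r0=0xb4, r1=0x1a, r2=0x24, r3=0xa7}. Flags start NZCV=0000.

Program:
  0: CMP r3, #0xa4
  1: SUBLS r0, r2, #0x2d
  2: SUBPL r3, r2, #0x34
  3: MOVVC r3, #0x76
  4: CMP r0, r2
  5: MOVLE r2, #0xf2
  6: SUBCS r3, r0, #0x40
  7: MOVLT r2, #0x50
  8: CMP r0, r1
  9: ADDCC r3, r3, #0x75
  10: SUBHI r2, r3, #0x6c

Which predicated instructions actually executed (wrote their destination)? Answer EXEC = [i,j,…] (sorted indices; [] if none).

[0] flags=0010 → (cmp)
[1] flags=0010 LS?F → skip
[2] flags=0010 PL?T → r3=0xf0
[3] flags=0010 VC?T → r3=0x76
[4] flags=1010 → (cmp)
[5] flags=1010 LE?T → r2=0xf2
[6] flags=1010 CS?T → r3=0x74
[7] flags=1010 LT?T → r2=0x50
[8] flags=1010 → (cmp)
[9] flags=1010 CC?F → skip
[10] flags=1010 HI?T → r2=0x08

EXEC = [2,3,5,6,7,10]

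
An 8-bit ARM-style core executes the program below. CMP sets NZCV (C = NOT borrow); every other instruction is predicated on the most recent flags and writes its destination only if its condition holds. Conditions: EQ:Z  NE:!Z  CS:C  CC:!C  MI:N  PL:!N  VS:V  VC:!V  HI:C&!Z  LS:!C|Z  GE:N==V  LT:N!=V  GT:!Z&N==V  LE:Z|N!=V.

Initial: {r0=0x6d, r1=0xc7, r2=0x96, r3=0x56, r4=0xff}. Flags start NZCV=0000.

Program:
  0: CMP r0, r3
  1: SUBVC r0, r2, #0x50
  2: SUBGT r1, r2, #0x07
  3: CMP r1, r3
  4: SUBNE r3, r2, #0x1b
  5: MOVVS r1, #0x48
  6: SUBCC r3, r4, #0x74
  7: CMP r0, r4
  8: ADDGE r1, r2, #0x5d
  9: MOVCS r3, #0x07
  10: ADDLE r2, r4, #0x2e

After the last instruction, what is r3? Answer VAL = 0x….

VAL = 0x7b

0: ✓ CMP  NZCV=0010
1: ✓ SUBVC  r0←0x46
2: ✓ SUBGT  r1←0x8f
3: ✓ CMP  NZCV=0011
4: ✓ SUBNE  r3←0x7b
5: ✓ MOVVS  r1←0x48
6: · SUBCC
7: ✓ CMP  NZCV=0000
8: ✓ ADDGE  r1←0xf3
9: · MOVCS
10: · ADDLE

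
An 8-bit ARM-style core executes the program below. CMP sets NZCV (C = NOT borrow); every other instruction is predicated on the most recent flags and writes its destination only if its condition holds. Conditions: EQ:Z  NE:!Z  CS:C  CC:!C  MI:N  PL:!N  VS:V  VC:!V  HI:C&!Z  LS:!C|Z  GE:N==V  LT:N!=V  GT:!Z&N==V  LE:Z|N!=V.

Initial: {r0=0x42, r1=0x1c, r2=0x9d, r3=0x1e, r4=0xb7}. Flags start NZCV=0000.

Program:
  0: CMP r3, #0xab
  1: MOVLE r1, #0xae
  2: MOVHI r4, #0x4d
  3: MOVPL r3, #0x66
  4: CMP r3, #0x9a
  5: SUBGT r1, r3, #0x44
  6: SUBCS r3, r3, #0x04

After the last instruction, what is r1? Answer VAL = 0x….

VAL = 0x22

[0] flags=0000 → (cmp)
[1] flags=0000 LE?F → skip
[2] flags=0000 HI?F → skip
[3] flags=0000 PL?T → r3=0x66
[4] flags=1001 → (cmp)
[5] flags=1001 GT?T → r1=0x22
[6] flags=1001 CS?F → skip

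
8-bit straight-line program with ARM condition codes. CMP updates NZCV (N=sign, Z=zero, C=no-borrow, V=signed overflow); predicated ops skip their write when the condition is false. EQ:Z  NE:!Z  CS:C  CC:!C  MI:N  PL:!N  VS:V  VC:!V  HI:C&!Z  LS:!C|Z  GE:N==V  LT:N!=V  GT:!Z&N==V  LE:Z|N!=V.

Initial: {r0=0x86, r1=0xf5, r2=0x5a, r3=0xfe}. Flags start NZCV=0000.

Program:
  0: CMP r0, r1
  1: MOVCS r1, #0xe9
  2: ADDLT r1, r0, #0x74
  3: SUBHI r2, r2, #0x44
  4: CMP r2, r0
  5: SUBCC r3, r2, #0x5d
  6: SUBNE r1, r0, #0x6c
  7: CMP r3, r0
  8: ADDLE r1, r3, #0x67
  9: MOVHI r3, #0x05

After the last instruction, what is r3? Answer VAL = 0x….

[0] flags=1000 → (cmp)
[1] flags=1000 CS?F → skip
[2] flags=1000 LT?T → r1=0xfa
[3] flags=1000 HI?F → skip
[4] flags=1001 → (cmp)
[5] flags=1001 CC?T → r3=0xfd
[6] flags=1001 NE?T → r1=0x1a
[7] flags=0010 → (cmp)
[8] flags=0010 LE?F → skip
[9] flags=0010 HI?T → r3=0x05

VAL = 0x05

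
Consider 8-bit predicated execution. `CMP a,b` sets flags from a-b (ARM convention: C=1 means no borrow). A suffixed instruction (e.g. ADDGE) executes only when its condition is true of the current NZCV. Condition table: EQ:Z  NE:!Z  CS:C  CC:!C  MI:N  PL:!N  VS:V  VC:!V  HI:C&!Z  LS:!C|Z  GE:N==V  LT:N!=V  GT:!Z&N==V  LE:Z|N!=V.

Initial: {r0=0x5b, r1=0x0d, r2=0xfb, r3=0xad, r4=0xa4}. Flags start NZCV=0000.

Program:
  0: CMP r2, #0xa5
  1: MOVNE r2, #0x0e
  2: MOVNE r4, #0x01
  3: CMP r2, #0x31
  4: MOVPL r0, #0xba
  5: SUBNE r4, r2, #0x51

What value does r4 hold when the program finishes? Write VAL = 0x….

VAL = 0xbd

0: ✓ CMP  NZCV=0010
1: ✓ MOVNE  r2←0x0e
2: ✓ MOVNE  r4←0x01
3: ✓ CMP  NZCV=1000
4: · MOVPL
5: ✓ SUBNE  r4←0xbd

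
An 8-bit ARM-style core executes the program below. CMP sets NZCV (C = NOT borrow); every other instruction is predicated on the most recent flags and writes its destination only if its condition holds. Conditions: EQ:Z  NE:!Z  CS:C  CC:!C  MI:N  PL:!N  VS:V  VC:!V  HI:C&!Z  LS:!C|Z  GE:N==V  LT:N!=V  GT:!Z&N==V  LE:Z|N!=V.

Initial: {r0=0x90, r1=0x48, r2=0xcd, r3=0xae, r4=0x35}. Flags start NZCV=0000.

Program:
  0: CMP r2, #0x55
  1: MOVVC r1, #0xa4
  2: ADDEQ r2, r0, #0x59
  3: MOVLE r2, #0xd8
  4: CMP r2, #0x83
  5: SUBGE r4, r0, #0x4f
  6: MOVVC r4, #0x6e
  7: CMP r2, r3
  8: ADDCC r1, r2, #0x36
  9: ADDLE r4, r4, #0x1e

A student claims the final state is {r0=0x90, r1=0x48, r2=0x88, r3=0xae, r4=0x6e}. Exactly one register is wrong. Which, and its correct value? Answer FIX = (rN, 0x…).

FIX = (r2, 0xd8)

0: ✓ CMP  NZCV=0011
1: · MOVVC
2: · ADDEQ
3: ✓ MOVLE  r2←0xd8
4: ✓ CMP  NZCV=0010
5: ✓ SUBGE  r4←0x41
6: ✓ MOVVC  r4←0x6e
7: ✓ CMP  NZCV=0010
8: · ADDCC
9: · ADDLE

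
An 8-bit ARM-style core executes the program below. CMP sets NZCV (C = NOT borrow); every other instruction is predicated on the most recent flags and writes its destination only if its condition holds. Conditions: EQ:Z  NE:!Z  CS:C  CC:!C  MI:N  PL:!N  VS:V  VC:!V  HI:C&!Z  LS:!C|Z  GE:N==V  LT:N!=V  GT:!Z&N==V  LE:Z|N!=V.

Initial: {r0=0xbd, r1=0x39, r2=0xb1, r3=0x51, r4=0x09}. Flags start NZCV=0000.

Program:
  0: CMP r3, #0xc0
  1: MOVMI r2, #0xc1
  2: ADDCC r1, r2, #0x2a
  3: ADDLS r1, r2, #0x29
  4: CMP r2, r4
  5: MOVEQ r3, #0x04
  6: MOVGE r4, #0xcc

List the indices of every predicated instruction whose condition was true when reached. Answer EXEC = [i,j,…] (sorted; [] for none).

0: ✓ CMP  NZCV=1001
1: ✓ MOVMI  r2←0xc1
2: ✓ ADDCC  r1←0xeb
3: ✓ ADDLS  r1←0xea
4: ✓ CMP  NZCV=1010
5: · MOVEQ
6: · MOVGE

EXEC = [1,2,3]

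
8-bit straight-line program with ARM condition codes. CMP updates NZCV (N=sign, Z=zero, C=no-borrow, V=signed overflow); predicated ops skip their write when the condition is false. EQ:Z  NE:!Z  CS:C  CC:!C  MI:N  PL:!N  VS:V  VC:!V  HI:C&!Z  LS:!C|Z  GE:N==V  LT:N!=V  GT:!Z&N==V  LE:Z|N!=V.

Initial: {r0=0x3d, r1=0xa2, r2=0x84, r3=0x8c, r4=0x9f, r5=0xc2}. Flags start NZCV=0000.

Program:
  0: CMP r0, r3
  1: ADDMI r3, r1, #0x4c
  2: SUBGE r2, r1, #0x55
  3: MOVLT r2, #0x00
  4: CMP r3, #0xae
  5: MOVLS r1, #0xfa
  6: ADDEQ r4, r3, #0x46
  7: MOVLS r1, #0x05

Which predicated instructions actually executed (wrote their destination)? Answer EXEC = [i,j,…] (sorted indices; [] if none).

EXEC = [1,2]

0: ✓ CMP  NZCV=1001
1: ✓ ADDMI  r3←0xee
2: ✓ SUBGE  r2←0x4d
3: · MOVLT
4: ✓ CMP  NZCV=0010
5: · MOVLS
6: · ADDEQ
7: · MOVLS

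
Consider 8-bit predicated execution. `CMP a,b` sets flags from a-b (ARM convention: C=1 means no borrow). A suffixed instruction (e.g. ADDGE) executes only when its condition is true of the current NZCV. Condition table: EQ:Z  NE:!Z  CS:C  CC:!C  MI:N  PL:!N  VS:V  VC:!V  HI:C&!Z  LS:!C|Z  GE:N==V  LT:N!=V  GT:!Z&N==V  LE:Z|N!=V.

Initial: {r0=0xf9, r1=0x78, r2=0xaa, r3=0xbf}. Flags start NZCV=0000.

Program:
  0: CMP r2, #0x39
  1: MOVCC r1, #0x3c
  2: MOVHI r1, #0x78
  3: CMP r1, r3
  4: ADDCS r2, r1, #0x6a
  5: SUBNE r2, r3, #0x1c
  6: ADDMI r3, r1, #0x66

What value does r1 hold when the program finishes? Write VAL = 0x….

[0] flags=0011 → (cmp)
[1] flags=0011 CC?F → skip
[2] flags=0011 HI?T → r1=0x78
[3] flags=1001 → (cmp)
[4] flags=1001 CS?F → skip
[5] flags=1001 NE?T → r2=0xa3
[6] flags=1001 MI?T → r3=0xde

VAL = 0x78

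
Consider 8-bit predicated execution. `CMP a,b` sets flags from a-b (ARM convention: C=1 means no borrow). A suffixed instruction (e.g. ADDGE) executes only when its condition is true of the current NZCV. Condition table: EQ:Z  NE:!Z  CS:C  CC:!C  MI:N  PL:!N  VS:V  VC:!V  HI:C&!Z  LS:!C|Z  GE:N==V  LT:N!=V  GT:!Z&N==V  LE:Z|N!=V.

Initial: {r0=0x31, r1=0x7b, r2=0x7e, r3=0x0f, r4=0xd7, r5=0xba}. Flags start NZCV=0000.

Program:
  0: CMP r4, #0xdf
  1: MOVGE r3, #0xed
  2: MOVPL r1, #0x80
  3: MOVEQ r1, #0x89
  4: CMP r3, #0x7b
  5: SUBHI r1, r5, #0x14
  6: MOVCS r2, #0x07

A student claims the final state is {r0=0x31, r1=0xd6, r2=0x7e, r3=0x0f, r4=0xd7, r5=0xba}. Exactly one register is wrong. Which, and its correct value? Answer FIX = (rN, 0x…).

FIX = (r1, 0x7b)

[0] flags=1000 → (cmp)
[1] flags=1000 GE?F → skip
[2] flags=1000 PL?F → skip
[3] flags=1000 EQ?F → skip
[4] flags=1000 → (cmp)
[5] flags=1000 HI?F → skip
[6] flags=1000 CS?F → skip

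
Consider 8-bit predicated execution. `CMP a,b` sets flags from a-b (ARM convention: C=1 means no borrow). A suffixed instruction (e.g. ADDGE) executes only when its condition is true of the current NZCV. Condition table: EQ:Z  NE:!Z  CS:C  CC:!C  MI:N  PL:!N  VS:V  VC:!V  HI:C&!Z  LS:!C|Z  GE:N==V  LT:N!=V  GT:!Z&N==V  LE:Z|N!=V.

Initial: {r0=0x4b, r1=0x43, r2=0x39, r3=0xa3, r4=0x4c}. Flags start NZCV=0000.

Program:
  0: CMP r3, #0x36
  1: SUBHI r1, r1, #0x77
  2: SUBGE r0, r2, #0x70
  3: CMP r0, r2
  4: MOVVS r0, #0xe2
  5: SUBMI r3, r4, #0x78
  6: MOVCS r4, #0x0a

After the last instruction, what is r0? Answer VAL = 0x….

[0] flags=0011 → (cmp)
[1] flags=0011 HI?T → r1=0xcc
[2] flags=0011 GE?F → skip
[3] flags=0010 → (cmp)
[4] flags=0010 VS?F → skip
[5] flags=0010 MI?F → skip
[6] flags=0010 CS?T → r4=0x0a

VAL = 0x4b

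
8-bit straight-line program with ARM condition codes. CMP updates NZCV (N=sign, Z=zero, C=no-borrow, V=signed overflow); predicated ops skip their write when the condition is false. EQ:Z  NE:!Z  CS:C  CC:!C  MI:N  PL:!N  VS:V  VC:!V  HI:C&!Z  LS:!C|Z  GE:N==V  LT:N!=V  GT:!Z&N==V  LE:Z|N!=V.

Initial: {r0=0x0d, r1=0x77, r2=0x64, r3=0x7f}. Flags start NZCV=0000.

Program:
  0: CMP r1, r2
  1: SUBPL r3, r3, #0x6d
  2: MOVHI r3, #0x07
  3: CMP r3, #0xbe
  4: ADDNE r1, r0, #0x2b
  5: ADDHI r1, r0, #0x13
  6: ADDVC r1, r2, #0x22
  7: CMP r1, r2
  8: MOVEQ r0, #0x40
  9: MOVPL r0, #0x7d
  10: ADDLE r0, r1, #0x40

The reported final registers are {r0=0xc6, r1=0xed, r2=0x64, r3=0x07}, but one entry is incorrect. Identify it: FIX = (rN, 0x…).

[0] flags=0010 → (cmp)
[1] flags=0010 PL?T → r3=0x12
[2] flags=0010 HI?T → r3=0x07
[3] flags=0000 → (cmp)
[4] flags=0000 NE?T → r1=0x38
[5] flags=0000 HI?F → skip
[6] flags=0000 VC?T → r1=0x86
[7] flags=0011 → (cmp)
[8] flags=0011 EQ?F → skip
[9] flags=0011 PL?T → r0=0x7d
[10] flags=0011 LE?T → r0=0xc6

FIX = (r1, 0x86)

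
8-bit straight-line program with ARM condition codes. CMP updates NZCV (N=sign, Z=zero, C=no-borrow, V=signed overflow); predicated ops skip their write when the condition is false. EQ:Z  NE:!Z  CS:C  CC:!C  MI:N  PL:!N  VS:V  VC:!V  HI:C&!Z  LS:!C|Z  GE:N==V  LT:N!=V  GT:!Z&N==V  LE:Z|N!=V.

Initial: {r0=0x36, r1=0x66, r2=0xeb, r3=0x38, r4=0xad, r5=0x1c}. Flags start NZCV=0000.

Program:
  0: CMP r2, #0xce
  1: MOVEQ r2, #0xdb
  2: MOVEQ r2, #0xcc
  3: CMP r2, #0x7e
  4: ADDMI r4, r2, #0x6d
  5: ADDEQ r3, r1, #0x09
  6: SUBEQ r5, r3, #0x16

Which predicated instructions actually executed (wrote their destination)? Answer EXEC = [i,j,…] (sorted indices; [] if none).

0: ✓ CMP  NZCV=0010
1: · MOVEQ
2: · MOVEQ
3: ✓ CMP  NZCV=0011
4: · ADDMI
5: · ADDEQ
6: · SUBEQ

EXEC = []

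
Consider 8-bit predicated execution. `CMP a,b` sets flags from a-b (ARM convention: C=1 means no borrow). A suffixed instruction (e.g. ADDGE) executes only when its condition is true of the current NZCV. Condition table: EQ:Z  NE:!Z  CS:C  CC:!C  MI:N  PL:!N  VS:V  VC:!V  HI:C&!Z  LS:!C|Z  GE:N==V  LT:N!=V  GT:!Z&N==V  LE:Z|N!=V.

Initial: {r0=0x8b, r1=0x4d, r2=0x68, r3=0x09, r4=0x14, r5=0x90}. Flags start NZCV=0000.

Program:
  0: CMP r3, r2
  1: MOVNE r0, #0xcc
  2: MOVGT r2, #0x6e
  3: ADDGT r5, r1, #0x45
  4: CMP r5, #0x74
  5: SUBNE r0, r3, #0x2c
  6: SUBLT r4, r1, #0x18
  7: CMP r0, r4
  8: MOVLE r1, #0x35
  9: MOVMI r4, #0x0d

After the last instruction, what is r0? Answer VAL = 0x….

0: ✓ CMP  NZCV=1000
1: ✓ MOVNE  r0←0xcc
2: · MOVGT
3: · ADDGT
4: ✓ CMP  NZCV=0011
5: ✓ SUBNE  r0←0xdd
6: ✓ SUBLT  r4←0x35
7: ✓ CMP  NZCV=1010
8: ✓ MOVLE  r1←0x35
9: ✓ MOVMI  r4←0x0d

VAL = 0xdd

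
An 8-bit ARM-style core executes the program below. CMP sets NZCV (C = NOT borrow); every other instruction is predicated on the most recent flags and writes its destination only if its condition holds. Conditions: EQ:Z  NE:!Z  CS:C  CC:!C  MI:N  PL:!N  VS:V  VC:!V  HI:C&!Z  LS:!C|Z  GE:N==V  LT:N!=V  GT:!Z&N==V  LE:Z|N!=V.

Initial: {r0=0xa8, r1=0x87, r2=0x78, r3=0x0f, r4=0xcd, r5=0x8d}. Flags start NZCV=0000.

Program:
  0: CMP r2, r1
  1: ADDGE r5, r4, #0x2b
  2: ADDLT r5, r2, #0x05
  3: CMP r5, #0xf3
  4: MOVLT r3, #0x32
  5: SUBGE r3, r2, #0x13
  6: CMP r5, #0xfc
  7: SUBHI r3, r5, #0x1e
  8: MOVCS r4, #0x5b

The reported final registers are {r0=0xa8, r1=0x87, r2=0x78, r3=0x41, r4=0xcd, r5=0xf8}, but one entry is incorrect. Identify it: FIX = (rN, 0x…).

FIX = (r3, 0x65)

[0] flags=1001 → (cmp)
[1] flags=1001 GE?T → r5=0xf8
[2] flags=1001 LT?F → skip
[3] flags=0010 → (cmp)
[4] flags=0010 LT?F → skip
[5] flags=0010 GE?T → r3=0x65
[6] flags=1000 → (cmp)
[7] flags=1000 HI?F → skip
[8] flags=1000 CS?F → skip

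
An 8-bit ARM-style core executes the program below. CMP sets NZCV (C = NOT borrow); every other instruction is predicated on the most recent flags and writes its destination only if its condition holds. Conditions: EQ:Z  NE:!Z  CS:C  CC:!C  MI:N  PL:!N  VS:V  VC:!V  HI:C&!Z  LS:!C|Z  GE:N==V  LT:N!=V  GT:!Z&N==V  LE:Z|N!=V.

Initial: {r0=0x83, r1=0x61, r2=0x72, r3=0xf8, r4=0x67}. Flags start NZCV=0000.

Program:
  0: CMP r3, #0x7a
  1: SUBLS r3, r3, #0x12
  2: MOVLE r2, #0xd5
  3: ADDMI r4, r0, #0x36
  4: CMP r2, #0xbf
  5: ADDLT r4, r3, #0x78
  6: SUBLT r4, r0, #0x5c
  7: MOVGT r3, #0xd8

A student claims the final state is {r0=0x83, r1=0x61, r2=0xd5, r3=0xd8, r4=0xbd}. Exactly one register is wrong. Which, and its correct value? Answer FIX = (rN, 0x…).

FIX = (r4, 0x67)

0: ✓ CMP  NZCV=0011
1: · SUBLS
2: ✓ MOVLE  r2←0xd5
3: · ADDMI
4: ✓ CMP  NZCV=0010
5: · ADDLT
6: · SUBLT
7: ✓ MOVGT  r3←0xd8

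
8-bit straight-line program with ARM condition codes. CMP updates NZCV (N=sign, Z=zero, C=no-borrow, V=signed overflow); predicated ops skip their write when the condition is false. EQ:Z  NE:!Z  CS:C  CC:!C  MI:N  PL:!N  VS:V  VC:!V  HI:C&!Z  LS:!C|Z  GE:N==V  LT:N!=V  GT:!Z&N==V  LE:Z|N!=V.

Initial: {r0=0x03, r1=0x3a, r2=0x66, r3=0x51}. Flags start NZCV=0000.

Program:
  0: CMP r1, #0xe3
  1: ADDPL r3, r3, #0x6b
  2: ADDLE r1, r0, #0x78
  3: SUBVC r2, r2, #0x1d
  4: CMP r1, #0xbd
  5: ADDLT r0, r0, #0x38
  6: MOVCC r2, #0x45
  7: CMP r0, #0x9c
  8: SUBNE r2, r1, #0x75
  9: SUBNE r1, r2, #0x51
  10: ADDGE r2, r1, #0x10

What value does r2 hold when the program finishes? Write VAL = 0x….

VAL = 0x84

0: ✓ CMP  NZCV=0000
1: ✓ ADDPL  r3←0xbc
2: · ADDLE
3: ✓ SUBVC  r2←0x49
4: ✓ CMP  NZCV=0000
5: · ADDLT
6: ✓ MOVCC  r2←0x45
7: ✓ CMP  NZCV=0000
8: ✓ SUBNE  r2←0xc5
9: ✓ SUBNE  r1←0x74
10: ✓ ADDGE  r2←0x84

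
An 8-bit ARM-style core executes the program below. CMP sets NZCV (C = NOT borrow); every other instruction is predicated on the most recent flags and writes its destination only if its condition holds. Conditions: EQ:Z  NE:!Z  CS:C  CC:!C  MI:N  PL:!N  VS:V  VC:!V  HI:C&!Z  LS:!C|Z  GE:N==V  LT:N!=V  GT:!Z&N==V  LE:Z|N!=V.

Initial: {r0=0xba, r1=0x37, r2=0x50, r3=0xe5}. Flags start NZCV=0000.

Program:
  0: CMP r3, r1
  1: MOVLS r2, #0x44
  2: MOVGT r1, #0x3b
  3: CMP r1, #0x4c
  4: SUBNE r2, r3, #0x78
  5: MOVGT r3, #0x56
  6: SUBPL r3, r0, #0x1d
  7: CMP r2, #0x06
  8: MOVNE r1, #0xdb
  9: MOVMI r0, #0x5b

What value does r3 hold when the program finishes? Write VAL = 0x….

VAL = 0xe5

0: ✓ CMP  NZCV=1010
1: · MOVLS
2: · MOVGT
3: ✓ CMP  NZCV=1000
4: ✓ SUBNE  r2←0x6d
5: · MOVGT
6: · SUBPL
7: ✓ CMP  NZCV=0010
8: ✓ MOVNE  r1←0xdb
9: · MOVMI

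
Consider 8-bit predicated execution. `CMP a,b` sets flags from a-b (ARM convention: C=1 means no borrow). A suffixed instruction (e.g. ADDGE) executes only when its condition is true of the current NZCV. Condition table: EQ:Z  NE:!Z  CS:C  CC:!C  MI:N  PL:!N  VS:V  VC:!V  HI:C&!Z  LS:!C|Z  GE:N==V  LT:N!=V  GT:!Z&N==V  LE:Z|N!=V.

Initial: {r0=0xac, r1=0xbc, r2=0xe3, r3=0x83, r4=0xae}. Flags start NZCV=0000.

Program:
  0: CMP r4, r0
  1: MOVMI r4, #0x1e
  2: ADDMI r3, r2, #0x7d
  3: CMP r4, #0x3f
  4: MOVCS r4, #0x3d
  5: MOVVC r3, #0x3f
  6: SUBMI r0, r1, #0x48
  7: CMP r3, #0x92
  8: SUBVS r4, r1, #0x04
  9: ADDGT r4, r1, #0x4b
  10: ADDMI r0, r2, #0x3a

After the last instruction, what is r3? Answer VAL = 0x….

VAL = 0x83

[0] flags=0010 → (cmp)
[1] flags=0010 MI?F → skip
[2] flags=0010 MI?F → skip
[3] flags=0011 → (cmp)
[4] flags=0011 CS?T → r4=0x3d
[5] flags=0011 VC?F → skip
[6] flags=0011 MI?F → skip
[7] flags=1000 → (cmp)
[8] flags=1000 VS?F → skip
[9] flags=1000 GT?F → skip
[10] flags=1000 MI?T → r0=0x1d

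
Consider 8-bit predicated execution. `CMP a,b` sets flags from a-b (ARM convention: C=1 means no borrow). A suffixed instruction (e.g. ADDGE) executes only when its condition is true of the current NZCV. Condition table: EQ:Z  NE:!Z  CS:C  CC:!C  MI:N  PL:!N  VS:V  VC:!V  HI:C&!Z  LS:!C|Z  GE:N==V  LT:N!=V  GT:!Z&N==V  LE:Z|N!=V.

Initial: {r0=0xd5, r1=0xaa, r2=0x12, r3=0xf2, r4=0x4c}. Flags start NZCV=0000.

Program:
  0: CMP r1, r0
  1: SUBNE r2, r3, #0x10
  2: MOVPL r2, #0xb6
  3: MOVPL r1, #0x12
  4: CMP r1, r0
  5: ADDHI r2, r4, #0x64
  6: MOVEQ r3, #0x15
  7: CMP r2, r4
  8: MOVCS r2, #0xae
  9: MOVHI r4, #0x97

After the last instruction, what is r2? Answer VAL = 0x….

0: ✓ CMP  NZCV=1000
1: ✓ SUBNE  r2←0xe2
2: · MOVPL
3: · MOVPL
4: ✓ CMP  NZCV=1000
5: · ADDHI
6: · MOVEQ
7: ✓ CMP  NZCV=1010
8: ✓ MOVCS  r2←0xae
9: ✓ MOVHI  r4←0x97

VAL = 0xae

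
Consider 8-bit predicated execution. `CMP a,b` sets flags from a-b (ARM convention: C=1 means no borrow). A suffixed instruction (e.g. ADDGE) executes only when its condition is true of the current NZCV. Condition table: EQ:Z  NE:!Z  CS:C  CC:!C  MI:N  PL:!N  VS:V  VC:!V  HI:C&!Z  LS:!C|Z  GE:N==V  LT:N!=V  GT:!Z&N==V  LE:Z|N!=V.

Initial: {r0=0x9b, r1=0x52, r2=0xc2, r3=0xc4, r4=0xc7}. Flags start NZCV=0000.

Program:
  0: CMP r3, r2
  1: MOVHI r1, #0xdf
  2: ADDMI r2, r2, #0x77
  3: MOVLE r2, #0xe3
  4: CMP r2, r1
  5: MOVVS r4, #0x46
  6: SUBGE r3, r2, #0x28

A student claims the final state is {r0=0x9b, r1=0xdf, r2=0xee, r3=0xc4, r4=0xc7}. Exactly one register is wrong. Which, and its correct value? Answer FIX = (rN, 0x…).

[0] flags=0010 → (cmp)
[1] flags=0010 HI?T → r1=0xdf
[2] flags=0010 MI?F → skip
[3] flags=0010 LE?F → skip
[4] flags=1000 → (cmp)
[5] flags=1000 VS?F → skip
[6] flags=1000 GE?F → skip

FIX = (r2, 0xc2)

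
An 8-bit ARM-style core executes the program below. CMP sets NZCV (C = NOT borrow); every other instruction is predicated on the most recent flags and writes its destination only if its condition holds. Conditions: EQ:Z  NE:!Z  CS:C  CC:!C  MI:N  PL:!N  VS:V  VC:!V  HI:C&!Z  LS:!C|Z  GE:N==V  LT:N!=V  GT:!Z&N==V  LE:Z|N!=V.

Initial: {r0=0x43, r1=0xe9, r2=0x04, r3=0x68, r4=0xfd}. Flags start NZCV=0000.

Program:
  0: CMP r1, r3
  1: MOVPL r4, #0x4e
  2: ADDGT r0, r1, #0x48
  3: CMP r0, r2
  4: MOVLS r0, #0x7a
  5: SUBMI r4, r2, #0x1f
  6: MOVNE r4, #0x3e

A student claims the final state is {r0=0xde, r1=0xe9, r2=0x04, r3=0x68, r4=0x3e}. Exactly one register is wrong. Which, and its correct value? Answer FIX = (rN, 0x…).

FIX = (r0, 0x43)

0: ✓ CMP  NZCV=1010
1: · MOVPL
2: · ADDGT
3: ✓ CMP  NZCV=0010
4: · MOVLS
5: · SUBMI
6: ✓ MOVNE  r4←0x3e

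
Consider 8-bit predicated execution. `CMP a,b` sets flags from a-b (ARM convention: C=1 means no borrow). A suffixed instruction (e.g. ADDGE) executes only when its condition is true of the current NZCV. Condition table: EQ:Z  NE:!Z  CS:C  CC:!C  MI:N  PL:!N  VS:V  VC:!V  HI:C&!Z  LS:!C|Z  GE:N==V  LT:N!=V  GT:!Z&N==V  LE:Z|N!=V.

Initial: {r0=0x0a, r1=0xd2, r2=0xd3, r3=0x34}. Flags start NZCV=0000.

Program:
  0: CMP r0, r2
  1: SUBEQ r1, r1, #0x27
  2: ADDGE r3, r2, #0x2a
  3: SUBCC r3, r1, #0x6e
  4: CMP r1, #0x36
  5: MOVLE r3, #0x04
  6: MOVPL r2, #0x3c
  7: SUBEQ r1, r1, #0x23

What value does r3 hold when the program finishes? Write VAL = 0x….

VAL = 0x04

0: ✓ CMP  NZCV=0000
1: · SUBEQ
2: ✓ ADDGE  r3←0xfd
3: ✓ SUBCC  r3←0x64
4: ✓ CMP  NZCV=1010
5: ✓ MOVLE  r3←0x04
6: · MOVPL
7: · SUBEQ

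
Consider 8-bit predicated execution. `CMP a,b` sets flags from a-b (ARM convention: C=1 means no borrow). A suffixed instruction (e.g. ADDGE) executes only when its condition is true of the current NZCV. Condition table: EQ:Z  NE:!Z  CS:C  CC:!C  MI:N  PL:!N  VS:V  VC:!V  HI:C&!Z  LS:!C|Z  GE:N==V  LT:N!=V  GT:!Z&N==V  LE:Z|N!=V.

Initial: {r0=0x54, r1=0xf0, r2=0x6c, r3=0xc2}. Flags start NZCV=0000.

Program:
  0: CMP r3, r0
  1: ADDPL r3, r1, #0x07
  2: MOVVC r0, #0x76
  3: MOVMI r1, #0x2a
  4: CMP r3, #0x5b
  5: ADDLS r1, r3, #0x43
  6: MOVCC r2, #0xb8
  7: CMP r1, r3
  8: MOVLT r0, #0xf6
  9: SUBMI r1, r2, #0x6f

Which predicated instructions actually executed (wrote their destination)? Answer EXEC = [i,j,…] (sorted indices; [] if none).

EXEC = [1,8,9]

[0] flags=0011 → (cmp)
[1] flags=0011 PL?T → r3=0xf7
[2] flags=0011 VC?F → skip
[3] flags=0011 MI?F → skip
[4] flags=1010 → (cmp)
[5] flags=1010 LS?F → skip
[6] flags=1010 CC?F → skip
[7] flags=1000 → (cmp)
[8] flags=1000 LT?T → r0=0xf6
[9] flags=1000 MI?T → r1=0xfd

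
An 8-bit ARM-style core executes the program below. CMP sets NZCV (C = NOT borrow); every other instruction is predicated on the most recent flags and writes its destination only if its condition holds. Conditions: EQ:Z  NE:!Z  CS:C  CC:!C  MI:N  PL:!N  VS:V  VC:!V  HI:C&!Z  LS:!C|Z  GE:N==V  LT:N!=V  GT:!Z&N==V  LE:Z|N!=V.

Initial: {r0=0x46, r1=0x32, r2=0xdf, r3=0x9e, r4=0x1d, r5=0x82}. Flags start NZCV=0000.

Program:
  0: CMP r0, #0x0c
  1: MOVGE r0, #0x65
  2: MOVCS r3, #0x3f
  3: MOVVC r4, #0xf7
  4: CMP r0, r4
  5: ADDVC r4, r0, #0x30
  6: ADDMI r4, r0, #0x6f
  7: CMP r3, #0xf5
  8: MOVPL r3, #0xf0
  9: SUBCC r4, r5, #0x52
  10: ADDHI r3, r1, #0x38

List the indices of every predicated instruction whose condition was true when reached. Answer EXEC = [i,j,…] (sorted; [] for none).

[0] flags=0010 → (cmp)
[1] flags=0010 GE?T → r0=0x65
[2] flags=0010 CS?T → r3=0x3f
[3] flags=0010 VC?T → r4=0xf7
[4] flags=0000 → (cmp)
[5] flags=0000 VC?T → r4=0x95
[6] flags=0000 MI?F → skip
[7] flags=0000 → (cmp)
[8] flags=0000 PL?T → r3=0xf0
[9] flags=0000 CC?T → r4=0x30
[10] flags=0000 HI?F → skip

EXEC = [1,2,3,5,8,9]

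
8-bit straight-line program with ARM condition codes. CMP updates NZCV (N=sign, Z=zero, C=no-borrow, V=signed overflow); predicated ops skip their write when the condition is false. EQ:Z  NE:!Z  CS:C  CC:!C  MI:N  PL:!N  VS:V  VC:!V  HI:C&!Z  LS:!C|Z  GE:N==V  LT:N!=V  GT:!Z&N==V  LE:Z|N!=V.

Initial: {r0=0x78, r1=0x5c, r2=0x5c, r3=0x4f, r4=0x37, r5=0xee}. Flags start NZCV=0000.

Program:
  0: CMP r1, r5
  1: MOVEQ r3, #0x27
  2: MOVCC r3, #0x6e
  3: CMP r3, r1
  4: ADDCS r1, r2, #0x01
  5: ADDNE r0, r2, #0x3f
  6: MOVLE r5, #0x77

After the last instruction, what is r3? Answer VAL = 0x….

VAL = 0x6e

[0] flags=0000 → (cmp)
[1] flags=0000 EQ?F → skip
[2] flags=0000 CC?T → r3=0x6e
[3] flags=0010 → (cmp)
[4] flags=0010 CS?T → r1=0x5d
[5] flags=0010 NE?T → r0=0x9b
[6] flags=0010 LE?F → skip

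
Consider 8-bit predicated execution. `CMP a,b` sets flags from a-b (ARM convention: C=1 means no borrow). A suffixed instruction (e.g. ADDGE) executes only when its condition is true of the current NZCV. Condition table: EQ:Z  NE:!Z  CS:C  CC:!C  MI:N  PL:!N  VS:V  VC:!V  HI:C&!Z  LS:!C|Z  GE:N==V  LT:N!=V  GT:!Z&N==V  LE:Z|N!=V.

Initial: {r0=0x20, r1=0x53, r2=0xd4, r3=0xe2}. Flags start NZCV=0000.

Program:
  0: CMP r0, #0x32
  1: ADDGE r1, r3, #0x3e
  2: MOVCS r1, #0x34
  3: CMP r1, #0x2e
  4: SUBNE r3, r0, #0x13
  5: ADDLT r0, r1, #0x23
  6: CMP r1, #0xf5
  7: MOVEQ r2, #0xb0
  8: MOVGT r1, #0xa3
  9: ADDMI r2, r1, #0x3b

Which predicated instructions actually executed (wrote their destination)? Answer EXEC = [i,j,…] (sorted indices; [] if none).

EXEC = [4,8]

[0] flags=1000 → (cmp)
[1] flags=1000 GE?F → skip
[2] flags=1000 CS?F → skip
[3] flags=0010 → (cmp)
[4] flags=0010 NE?T → r3=0x0d
[5] flags=0010 LT?F → skip
[6] flags=0000 → (cmp)
[7] flags=0000 EQ?F → skip
[8] flags=0000 GT?T → r1=0xa3
[9] flags=0000 MI?F → skip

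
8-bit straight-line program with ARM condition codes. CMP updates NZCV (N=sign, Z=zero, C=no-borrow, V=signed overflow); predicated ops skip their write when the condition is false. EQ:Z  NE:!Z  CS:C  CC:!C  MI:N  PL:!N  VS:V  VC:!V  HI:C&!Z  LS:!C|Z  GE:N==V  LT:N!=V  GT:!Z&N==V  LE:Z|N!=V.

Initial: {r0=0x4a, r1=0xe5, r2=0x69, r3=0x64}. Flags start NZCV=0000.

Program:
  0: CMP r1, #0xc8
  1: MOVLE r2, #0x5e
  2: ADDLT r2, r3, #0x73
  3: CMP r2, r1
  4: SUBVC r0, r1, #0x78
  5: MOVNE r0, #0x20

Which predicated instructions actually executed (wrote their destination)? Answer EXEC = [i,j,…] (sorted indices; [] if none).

EXEC = [5]

0: ✓ CMP  NZCV=0010
1: · MOVLE
2: · ADDLT
3: ✓ CMP  NZCV=1001
4: · SUBVC
5: ✓ MOVNE  r0←0x20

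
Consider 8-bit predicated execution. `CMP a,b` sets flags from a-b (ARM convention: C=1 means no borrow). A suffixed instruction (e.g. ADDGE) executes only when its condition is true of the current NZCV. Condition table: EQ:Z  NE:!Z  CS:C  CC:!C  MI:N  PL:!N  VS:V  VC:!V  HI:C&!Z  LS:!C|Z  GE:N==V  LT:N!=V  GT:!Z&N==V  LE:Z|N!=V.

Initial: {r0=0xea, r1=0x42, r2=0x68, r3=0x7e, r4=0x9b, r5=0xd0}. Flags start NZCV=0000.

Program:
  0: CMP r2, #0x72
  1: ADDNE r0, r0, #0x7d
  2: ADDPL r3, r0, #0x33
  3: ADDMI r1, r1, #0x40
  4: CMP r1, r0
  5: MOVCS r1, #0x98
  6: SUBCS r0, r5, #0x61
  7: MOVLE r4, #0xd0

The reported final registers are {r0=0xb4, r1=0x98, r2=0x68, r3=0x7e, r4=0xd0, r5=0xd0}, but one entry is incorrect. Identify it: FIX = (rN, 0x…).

FIX = (r0, 0x6f)

0: ✓ CMP  NZCV=1000
1: ✓ ADDNE  r0←0x67
2: · ADDPL
3: ✓ ADDMI  r1←0x82
4: ✓ CMP  NZCV=0011
5: ✓ MOVCS  r1←0x98
6: ✓ SUBCS  r0←0x6f
7: ✓ MOVLE  r4←0xd0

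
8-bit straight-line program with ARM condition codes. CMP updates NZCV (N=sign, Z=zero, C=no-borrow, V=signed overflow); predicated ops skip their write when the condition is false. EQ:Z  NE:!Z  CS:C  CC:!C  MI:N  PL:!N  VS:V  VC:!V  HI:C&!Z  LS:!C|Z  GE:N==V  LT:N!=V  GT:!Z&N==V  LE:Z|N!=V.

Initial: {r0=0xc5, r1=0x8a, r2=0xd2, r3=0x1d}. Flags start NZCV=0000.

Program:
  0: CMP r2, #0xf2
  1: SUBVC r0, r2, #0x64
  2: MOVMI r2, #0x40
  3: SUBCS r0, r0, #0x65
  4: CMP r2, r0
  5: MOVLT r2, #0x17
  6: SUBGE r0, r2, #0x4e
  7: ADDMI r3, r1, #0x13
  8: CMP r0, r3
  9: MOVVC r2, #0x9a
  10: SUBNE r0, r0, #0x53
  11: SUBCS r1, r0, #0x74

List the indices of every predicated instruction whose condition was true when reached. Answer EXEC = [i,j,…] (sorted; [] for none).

[0] flags=1000 → (cmp)
[1] flags=1000 VC?T → r0=0x6e
[2] flags=1000 MI?T → r2=0x40
[3] flags=1000 CS?F → skip
[4] flags=1000 → (cmp)
[5] flags=1000 LT?T → r2=0x17
[6] flags=1000 GE?F → skip
[7] flags=1000 MI?T → r3=0x9d
[8] flags=1001 → (cmp)
[9] flags=1001 VC?F → skip
[10] flags=1001 NE?T → r0=0x1b
[11] flags=1001 CS?F → skip

EXEC = [1,2,5,7,10]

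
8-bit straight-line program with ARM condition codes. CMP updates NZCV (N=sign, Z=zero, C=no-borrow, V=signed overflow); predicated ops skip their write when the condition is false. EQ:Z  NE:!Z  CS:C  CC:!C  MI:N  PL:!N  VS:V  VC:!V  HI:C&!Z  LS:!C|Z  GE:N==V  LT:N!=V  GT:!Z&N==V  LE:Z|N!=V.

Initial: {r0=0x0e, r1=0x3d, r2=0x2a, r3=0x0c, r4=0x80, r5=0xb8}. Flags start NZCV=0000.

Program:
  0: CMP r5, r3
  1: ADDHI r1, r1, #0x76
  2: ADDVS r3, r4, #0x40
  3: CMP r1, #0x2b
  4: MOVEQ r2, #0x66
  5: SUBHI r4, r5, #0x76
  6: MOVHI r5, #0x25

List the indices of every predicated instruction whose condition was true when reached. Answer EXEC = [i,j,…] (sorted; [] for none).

[0] flags=1010 → (cmp)
[1] flags=1010 HI?T → r1=0xb3
[2] flags=1010 VS?F → skip
[3] flags=1010 → (cmp)
[4] flags=1010 EQ?F → skip
[5] flags=1010 HI?T → r4=0x42
[6] flags=1010 HI?T → r5=0x25

EXEC = [1,5,6]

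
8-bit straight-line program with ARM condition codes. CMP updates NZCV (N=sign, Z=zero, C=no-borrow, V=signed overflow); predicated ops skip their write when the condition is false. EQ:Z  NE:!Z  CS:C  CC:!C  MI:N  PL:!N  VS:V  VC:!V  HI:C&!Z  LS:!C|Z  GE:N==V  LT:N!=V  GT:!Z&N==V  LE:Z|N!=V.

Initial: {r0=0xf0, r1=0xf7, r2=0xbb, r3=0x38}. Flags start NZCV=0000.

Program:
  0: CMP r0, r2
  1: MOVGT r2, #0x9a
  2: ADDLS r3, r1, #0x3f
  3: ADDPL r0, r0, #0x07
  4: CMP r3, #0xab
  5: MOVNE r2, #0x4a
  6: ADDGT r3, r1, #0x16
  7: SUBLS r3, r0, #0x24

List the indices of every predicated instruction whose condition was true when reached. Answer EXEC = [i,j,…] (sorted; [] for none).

EXEC = [1,3,5,6,7]

[0] flags=0010 → (cmp)
[1] flags=0010 GT?T → r2=0x9a
[2] flags=0010 LS?F → skip
[3] flags=0010 PL?T → r0=0xf7
[4] flags=1001 → (cmp)
[5] flags=1001 NE?T → r2=0x4a
[6] flags=1001 GT?T → r3=0x0d
[7] flags=1001 LS?T → r3=0xd3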